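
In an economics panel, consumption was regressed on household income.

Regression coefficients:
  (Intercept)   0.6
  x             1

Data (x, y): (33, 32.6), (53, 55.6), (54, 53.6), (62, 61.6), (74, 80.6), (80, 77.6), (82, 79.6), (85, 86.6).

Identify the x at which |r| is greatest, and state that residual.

x=33: ŷ = 0.6 + 33 = 33.6; r = 32.6 − 33.6 = -1
x=53: ŷ = 0.6 + 53 = 53.6; r = 55.6 − 53.6 = 2
x=54: ŷ = 0.6 + 54 = 54.6; r = 53.6 − 54.6 = -1
x=62: ŷ = 0.6 + 62 = 62.6; r = 61.6 − 62.6 = -1
x=74: ŷ = 0.6 + 74 = 74.6; r = 80.6 − 74.6 = 6
x=80: ŷ = 0.6 + 80 = 80.6; r = 77.6 − 80.6 = -3
x=82: ŷ = 0.6 + 82 = 82.6; r = 79.6 − 82.6 = -3
x=85: ŷ = 0.6 + 85 = 85.6; r = 86.6 − 85.6 = 1
Largest |r| is 6 at x = 74, residual 6.

x = 74, r = 6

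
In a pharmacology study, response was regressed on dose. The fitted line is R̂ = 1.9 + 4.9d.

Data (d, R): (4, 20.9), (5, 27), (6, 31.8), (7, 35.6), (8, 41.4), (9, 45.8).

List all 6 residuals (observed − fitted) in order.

d=4: R̂ = 1.9 + 4.9·4 = 21.5; e = 20.9 − 21.5 = -0.6
d=5: R̂ = 1.9 + 4.9·5 = 26.4; e = 27 − 26.4 = 0.6
d=6: R̂ = 1.9 + 4.9·6 = 31.3; e = 31.8 − 31.3 = 0.5
d=7: R̂ = 1.9 + 4.9·7 = 36.2; e = 35.6 − 36.2 = -0.6
d=8: R̂ = 1.9 + 4.9·8 = 41.1; e = 41.4 − 41.1 = 0.3
d=9: R̂ = 1.9 + 4.9·9 = 46; e = 45.8 − 46 = -0.2

-0.6, 0.6, 0.5, -0.6, 0.3, -0.2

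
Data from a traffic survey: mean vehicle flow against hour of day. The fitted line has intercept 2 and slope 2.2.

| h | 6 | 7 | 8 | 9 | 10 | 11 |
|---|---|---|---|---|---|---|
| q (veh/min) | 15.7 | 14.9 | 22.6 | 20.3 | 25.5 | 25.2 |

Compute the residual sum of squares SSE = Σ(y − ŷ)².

SSE = 21

h=6: q̂ = 2 + 2.2·6 = 15.2; e = 15.7 − 15.2 = 0.5
h=7: q̂ = 2 + 2.2·7 = 17.4; e = 14.9 − 17.4 = -2.5
h=8: q̂ = 2 + 2.2·8 = 19.6; e = 22.6 − 19.6 = 3
h=9: q̂ = 2 + 2.2·9 = 21.8; e = 20.3 − 21.8 = -1.5
h=10: q̂ = 2 + 2.2·10 = 24; e = 25.5 − 24 = 1.5
h=11: q̂ = 2 + 2.2·11 = 26.2; e = 25.2 − 26.2 = -1
SSE = 0.25 + 6.25 + 9 + 2.25 + 2.25 + 1 = 21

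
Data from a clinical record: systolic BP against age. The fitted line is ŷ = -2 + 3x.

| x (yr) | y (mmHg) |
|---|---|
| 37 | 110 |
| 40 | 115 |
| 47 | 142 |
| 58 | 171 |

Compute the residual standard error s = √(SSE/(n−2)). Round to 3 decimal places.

x=37: ŷ = -2 + 3·37 = 109; e = 110 − 109 = 1
x=40: ŷ = -2 + 3·40 = 118; e = 115 − 118 = -3
x=47: ŷ = -2 + 3·47 = 139; e = 142 − 139 = 3
x=58: ŷ = -2 + 3·58 = 172; e = 171 − 172 = -1
SSE = 1 + 9 + 9 + 1 = 20
s = √(20/2) = √10 ≈ 3.162

s = 3.162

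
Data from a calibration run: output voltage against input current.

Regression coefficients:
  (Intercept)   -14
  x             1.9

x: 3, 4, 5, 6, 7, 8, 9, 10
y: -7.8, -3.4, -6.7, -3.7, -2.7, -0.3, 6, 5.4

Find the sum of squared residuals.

x=3: ŷ = -14 + 1.9·3 = -8.3; e = -7.8 − (-8.3) = 0.5
x=4: ŷ = -14 + 1.9·4 = -6.4; e = -3.4 − (-6.4) = 3
x=5: ŷ = -14 + 1.9·5 = -4.5; e = -6.7 − (-4.5) = -2.2
x=6: ŷ = -14 + 1.9·6 = -2.6; e = -3.7 − (-2.6) = -1.1
x=7: ŷ = -14 + 1.9·7 = -0.7; e = -2.7 − (-0.7) = -2
x=8: ŷ = -14 + 1.9·8 = 1.2; e = -0.3 − 1.2 = -1.5
x=9: ŷ = -14 + 1.9·9 = 3.1; e = 6 − 3.1 = 2.9
x=10: ŷ = -14 + 1.9·10 = 5; e = 5.4 − 5 = 0.4
SSE = 0.25 + 9 + 4.84 + 1.21 + 4 + 2.25 + 8.41 + 0.16 = 30.12

SSE = 30.12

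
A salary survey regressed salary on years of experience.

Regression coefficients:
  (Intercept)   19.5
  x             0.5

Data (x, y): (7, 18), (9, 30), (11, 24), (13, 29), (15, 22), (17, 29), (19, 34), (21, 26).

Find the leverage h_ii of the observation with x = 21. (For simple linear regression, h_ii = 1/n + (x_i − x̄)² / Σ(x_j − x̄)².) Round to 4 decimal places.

h = 0.4167

x̄ = (7 + 9 + 11 + 13 + 15 + 17 + 19 + 21)/8 = 14
Σ(x − x̄)² = 49 + 25 + 9 + 1 + 1 + 9 + 25 + 49 = 168
h = 1/8 + (7)²/168 = 0.125 + 0.291667 = 0.4167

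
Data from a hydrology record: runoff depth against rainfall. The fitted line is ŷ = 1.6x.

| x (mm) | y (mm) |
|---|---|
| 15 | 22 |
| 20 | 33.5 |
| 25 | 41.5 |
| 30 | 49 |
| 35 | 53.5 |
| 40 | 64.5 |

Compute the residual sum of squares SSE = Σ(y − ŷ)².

x=15: ŷ = 1.6·15 = 24; r = 22 − 24 = -2
x=20: ŷ = 1.6·20 = 32; r = 33.5 − 32 = 1.5
x=25: ŷ = 1.6·25 = 40; r = 41.5 − 40 = 1.5
x=30: ŷ = 1.6·30 = 48; r = 49 − 48 = 1
x=35: ŷ = 1.6·35 = 56; r = 53.5 − 56 = -2.5
x=40: ŷ = 1.6·40 = 64; r = 64.5 − 64 = 0.5
SSE = 4 + 2.25 + 2.25 + 1 + 6.25 + 0.25 = 16

SSE = 16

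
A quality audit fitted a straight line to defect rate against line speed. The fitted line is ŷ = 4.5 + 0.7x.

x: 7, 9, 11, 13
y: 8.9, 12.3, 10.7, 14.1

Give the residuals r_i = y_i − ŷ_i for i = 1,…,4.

-0.5, 1.5, -1.5, 0.5

x=7: ŷ = 4.5 + 0.7·7 = 9.4; r = 8.9 − 9.4 = -0.5
x=9: ŷ = 4.5 + 0.7·9 = 10.8; r = 12.3 − 10.8 = 1.5
x=11: ŷ = 4.5 + 0.7·11 = 12.2; r = 10.7 − 12.2 = -1.5
x=13: ŷ = 4.5 + 0.7·13 = 13.6; r = 14.1 − 13.6 = 0.5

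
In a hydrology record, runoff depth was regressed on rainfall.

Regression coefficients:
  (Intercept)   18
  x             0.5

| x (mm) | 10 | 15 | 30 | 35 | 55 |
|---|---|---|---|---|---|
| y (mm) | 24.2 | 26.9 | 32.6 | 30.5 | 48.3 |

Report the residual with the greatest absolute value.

r = -5

x=10: ŷ = 18 + 0.5·10 = 23; r = 24.2 − 23 = 1.2
x=15: ŷ = 18 + 0.5·15 = 25.5; r = 26.9 − 25.5 = 1.4
x=30: ŷ = 18 + 0.5·30 = 33; r = 32.6 − 33 = -0.4
x=35: ŷ = 18 + 0.5·35 = 35.5; r = 30.5 − 35.5 = -5
x=55: ŷ = 18 + 0.5·55 = 45.5; r = 48.3 − 45.5 = 2.8
Largest |r| is 5 at x = 35, residual -5.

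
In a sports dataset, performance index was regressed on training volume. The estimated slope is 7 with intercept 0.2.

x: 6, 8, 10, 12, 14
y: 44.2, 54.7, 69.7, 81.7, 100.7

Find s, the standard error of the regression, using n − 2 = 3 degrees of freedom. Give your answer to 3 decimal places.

x=6: ŷ = 0.2 + 7·6 = 42.2; r = 44.2 − 42.2 = 2
x=8: ŷ = 0.2 + 7·8 = 56.2; r = 54.7 − 56.2 = -1.5
x=10: ŷ = 0.2 + 7·10 = 70.2; r = 69.7 − 70.2 = -0.5
x=12: ŷ = 0.2 + 7·12 = 84.2; r = 81.7 − 84.2 = -2.5
x=14: ŷ = 0.2 + 7·14 = 98.2; r = 100.7 − 98.2 = 2.5
SSE = 4 + 2.25 + 0.25 + 6.25 + 6.25 = 19
s = √(19/3) = √6.33333 ≈ 2.517

s = 2.517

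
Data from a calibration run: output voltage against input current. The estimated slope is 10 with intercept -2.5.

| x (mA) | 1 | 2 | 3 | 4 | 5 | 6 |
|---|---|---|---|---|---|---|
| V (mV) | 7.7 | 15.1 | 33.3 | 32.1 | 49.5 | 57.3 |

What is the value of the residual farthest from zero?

x=1: V̂ = -2.5 + 10·1 = 7.5; r = 7.7 − 7.5 = 0.2
x=2: V̂ = -2.5 + 10·2 = 17.5; r = 15.1 − 17.5 = -2.4
x=3: V̂ = -2.5 + 10·3 = 27.5; r = 33.3 − 27.5 = 5.8
x=4: V̂ = -2.5 + 10·4 = 37.5; r = 32.1 − 37.5 = -5.4
x=5: V̂ = -2.5 + 10·5 = 47.5; r = 49.5 − 47.5 = 2
x=6: V̂ = -2.5 + 10·6 = 57.5; r = 57.3 − 57.5 = -0.2
Largest |r| is 5.8 at x = 3, residual 5.8.

r = 5.8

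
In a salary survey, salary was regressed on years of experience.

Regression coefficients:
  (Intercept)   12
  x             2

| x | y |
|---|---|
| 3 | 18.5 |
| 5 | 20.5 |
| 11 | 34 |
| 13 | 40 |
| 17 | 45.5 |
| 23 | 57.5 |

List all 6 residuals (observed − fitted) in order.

x=3: ŷ = 12 + 2·3 = 18; r = 18.5 − 18 = 0.5
x=5: ŷ = 12 + 2·5 = 22; r = 20.5 − 22 = -1.5
x=11: ŷ = 12 + 2·11 = 34; r = 34 − 34 = 0
x=13: ŷ = 12 + 2·13 = 38; r = 40 − 38 = 2
x=17: ŷ = 12 + 2·17 = 46; r = 45.5 − 46 = -0.5
x=23: ŷ = 12 + 2·23 = 58; r = 57.5 − 58 = -0.5

0.5, -1.5, 0, 2, -0.5, -0.5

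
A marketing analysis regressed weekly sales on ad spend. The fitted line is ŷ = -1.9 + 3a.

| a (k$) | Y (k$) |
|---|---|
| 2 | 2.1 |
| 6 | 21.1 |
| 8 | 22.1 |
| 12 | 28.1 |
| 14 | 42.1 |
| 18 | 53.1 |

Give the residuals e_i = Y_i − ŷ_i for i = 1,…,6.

a=2: ŷ = -1.9 + 3·2 = 4.1; e = 2.1 − 4.1 = -2
a=6: ŷ = -1.9 + 3·6 = 16.1; e = 21.1 − 16.1 = 5
a=8: ŷ = -1.9 + 3·8 = 22.1; e = 22.1 − 22.1 = 0
a=12: ŷ = -1.9 + 3·12 = 34.1; e = 28.1 − 34.1 = -6
a=14: ŷ = -1.9 + 3·14 = 40.1; e = 42.1 − 40.1 = 2
a=18: ŷ = -1.9 + 3·18 = 52.1; e = 53.1 − 52.1 = 1

-2, 5, 0, -6, 2, 1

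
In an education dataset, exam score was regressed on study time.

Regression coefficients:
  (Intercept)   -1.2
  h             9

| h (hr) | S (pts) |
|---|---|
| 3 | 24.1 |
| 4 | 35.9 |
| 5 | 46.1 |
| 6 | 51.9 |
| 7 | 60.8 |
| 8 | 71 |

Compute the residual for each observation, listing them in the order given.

-1.7, 1.1, 2.3, -0.9, -1, 0.2

h=3: ŷ = -1.2 + 9·3 = 25.8; e = 24.1 − 25.8 = -1.7
h=4: ŷ = -1.2 + 9·4 = 34.8; e = 35.9 − 34.8 = 1.1
h=5: ŷ = -1.2 + 9·5 = 43.8; e = 46.1 − 43.8 = 2.3
h=6: ŷ = -1.2 + 9·6 = 52.8; e = 51.9 − 52.8 = -0.9
h=7: ŷ = -1.2 + 9·7 = 61.8; e = 60.8 − 61.8 = -1
h=8: ŷ = -1.2 + 9·8 = 70.8; e = 71 − 70.8 = 0.2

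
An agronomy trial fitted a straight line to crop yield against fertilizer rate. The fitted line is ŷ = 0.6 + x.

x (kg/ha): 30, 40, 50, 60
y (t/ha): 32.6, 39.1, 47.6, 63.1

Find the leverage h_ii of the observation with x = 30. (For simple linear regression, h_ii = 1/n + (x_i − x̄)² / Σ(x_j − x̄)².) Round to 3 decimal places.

h = 0.700

x̄ = (30 + 40 + 50 + 60)/4 = 45
Σ(x − x̄)² = 225 + 25 + 25 + 225 = 500
h = 1/4 + (-15)²/500 = 0.25 + 0.45 = 0.700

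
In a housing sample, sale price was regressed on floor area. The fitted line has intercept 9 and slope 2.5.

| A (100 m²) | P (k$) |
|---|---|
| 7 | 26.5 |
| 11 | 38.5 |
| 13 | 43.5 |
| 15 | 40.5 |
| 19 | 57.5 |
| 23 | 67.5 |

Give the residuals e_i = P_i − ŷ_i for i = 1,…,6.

A=7: ŷ = 9 + 2.5·7 = 26.5; e = 26.5 − 26.5 = 0
A=11: ŷ = 9 + 2.5·11 = 36.5; e = 38.5 − 36.5 = 2
A=13: ŷ = 9 + 2.5·13 = 41.5; e = 43.5 − 41.5 = 2
A=15: ŷ = 9 + 2.5·15 = 46.5; e = 40.5 − 46.5 = -6
A=19: ŷ = 9 + 2.5·19 = 56.5; e = 57.5 − 56.5 = 1
A=23: ŷ = 9 + 2.5·23 = 66.5; e = 67.5 − 66.5 = 1

0, 2, 2, -6, 1, 1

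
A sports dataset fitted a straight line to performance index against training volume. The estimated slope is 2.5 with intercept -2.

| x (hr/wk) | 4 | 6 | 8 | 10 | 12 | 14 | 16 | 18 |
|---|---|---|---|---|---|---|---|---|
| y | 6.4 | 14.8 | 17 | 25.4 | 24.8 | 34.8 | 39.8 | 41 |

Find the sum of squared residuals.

x=4: ŷ = -2 + 2.5·4 = 8; r = 6.4 − 8 = -1.6
x=6: ŷ = -2 + 2.5·6 = 13; r = 14.8 − 13 = 1.8
x=8: ŷ = -2 + 2.5·8 = 18; r = 17 − 18 = -1
x=10: ŷ = -2 + 2.5·10 = 23; r = 25.4 − 23 = 2.4
x=12: ŷ = -2 + 2.5·12 = 28; r = 24.8 − 28 = -3.2
x=14: ŷ = -2 + 2.5·14 = 33; r = 34.8 − 33 = 1.8
x=16: ŷ = -2 + 2.5·16 = 38; r = 39.8 − 38 = 1.8
x=18: ŷ = -2 + 2.5·18 = 43; r = 41 − 43 = -2
SSE = 2.56 + 3.24 + 1 + 5.76 + 10.24 + 3.24 + 3.24 + 4 = 33.28

SSE = 33.28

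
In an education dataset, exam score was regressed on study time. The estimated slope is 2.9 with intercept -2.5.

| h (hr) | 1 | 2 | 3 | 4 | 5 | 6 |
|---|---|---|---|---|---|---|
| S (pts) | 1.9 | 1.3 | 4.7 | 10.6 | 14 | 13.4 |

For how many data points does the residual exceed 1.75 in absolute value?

h=1: ŷ = -2.5 + 2.9·1 = 0.4; e = 1.9 − 0.4 = 1.5
h=2: ŷ = -2.5 + 2.9·2 = 3.3; e = 1.3 − 3.3 = -2
h=3: ŷ = -2.5 + 2.9·3 = 6.2; e = 4.7 − 6.2 = -1.5
h=4: ŷ = -2.5 + 2.9·4 = 9.1; e = 10.6 − 9.1 = 1.5
h=5: ŷ = -2.5 + 2.9·5 = 12; e = 14 − 12 = 2
h=6: ŷ = -2.5 + 2.9·6 = 14.9; e = 13.4 − 14.9 = -1.5
|e| > 1.75: h=2 (|e|=2), h=5 (|e|=2) → 2

2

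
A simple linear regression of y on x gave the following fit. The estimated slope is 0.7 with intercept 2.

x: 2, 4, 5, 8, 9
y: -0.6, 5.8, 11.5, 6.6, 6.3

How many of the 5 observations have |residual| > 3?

x=2: ŷ = 2 + 0.7·2 = 3.4; r = -0.6 − 3.4 = -4
x=4: ŷ = 2 + 0.7·4 = 4.8; r = 5.8 − 4.8 = 1
x=5: ŷ = 2 + 0.7·5 = 5.5; r = 11.5 − 5.5 = 6
x=8: ŷ = 2 + 0.7·8 = 7.6; r = 6.6 − 7.6 = -1
x=9: ŷ = 2 + 0.7·9 = 8.3; r = 6.3 − 8.3 = -2
|r| > 3: x=2 (|r|=4), x=5 (|r|=6) → 2

2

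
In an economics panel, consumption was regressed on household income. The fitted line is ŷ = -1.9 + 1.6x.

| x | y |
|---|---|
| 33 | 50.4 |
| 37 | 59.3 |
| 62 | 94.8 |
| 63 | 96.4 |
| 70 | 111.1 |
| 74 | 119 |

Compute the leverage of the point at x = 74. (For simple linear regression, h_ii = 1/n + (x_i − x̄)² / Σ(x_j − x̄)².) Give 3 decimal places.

h = 0.372

x̄ = (33 + 37 + 62 + 63 + 70 + 74)/6 = 56.5
Σ(x − x̄)² = 552.25 + 380.25 + 30.25 + 42.25 + 182.25 + 306.25 = 1493.5
h = 1/6 + (17.5)²/1493.5 = 0.166667 + 0.205055 = 0.372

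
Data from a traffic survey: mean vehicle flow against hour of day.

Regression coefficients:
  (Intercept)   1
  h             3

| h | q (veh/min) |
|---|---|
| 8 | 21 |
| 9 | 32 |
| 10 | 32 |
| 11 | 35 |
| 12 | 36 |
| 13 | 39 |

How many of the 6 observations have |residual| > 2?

h=8: ŷ = 1 + 3·8 = 25; r = 21 − 25 = -4
h=9: ŷ = 1 + 3·9 = 28; r = 32 − 28 = 4
h=10: ŷ = 1 + 3·10 = 31; r = 32 − 31 = 1
h=11: ŷ = 1 + 3·11 = 34; r = 35 − 34 = 1
h=12: ŷ = 1 + 3·12 = 37; r = 36 − 37 = -1
h=13: ŷ = 1 + 3·13 = 40; r = 39 − 40 = -1
|r| > 2: h=8 (|r|=4), h=9 (|r|=4) → 2

2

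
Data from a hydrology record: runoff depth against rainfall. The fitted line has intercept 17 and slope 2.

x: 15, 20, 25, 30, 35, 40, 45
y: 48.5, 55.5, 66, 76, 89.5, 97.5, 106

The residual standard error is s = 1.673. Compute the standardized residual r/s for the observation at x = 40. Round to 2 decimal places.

0.30

ŷ = 17 + 2·40 = 97
r = 97.5 − 97 = 0.5
r/s = 0.5 / 1.673 = 0.30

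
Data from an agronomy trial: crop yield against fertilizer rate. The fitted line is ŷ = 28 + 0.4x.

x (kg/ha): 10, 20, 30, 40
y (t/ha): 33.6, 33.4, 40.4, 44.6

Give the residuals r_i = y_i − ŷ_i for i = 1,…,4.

x=10: ŷ = 28 + 0.4·10 = 32; r = 33.6 − 32 = 1.6
x=20: ŷ = 28 + 0.4·20 = 36; r = 33.4 − 36 = -2.6
x=30: ŷ = 28 + 0.4·30 = 40; r = 40.4 − 40 = 0.4
x=40: ŷ = 28 + 0.4·40 = 44; r = 44.6 − 44 = 0.6

1.6, -2.6, 0.4, 0.6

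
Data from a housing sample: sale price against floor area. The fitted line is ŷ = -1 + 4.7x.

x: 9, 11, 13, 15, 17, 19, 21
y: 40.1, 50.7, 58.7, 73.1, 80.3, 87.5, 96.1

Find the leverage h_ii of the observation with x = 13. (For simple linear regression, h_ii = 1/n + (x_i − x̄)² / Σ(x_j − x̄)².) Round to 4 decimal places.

x̄ = (9 + 11 + 13 + 15 + 17 + 19 + 21)/7 = 15
Σ(x − x̄)² = 36 + 16 + 4 + 0 + 4 + 16 + 36 = 112
h = 1/7 + (-2)²/112 = 0.142857 + 0.0357143 = 0.1786

h = 0.1786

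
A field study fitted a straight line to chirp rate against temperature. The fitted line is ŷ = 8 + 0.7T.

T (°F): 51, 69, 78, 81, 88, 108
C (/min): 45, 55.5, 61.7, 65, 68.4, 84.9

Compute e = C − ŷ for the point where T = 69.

e = -0.8

ŷ = 8 + 0.7·69 = 56.3
e = 55.5 − 56.3 = -0.8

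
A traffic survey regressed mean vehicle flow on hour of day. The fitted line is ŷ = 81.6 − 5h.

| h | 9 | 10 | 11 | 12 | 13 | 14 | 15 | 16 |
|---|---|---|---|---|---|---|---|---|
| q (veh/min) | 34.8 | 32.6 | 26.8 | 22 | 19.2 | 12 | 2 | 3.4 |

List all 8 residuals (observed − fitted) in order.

-1.8, 1, 0.2, 0.4, 2.6, 0.4, -4.6, 1.8

h=9: ŷ = 81.6 − 5·9 = 36.6; e = 34.8 − 36.6 = -1.8
h=10: ŷ = 81.6 − 5·10 = 31.6; e = 32.6 − 31.6 = 1
h=11: ŷ = 81.6 − 5·11 = 26.6; e = 26.8 − 26.6 = 0.2
h=12: ŷ = 81.6 − 5·12 = 21.6; e = 22 − 21.6 = 0.4
h=13: ŷ = 81.6 − 5·13 = 16.6; e = 19.2 − 16.6 = 2.6
h=14: ŷ = 81.6 − 5·14 = 11.6; e = 12 − 11.6 = 0.4
h=15: ŷ = 81.6 − 5·15 = 6.6; e = 2 − 6.6 = -4.6
h=16: ŷ = 81.6 − 5·16 = 1.6; e = 3.4 − 1.6 = 1.8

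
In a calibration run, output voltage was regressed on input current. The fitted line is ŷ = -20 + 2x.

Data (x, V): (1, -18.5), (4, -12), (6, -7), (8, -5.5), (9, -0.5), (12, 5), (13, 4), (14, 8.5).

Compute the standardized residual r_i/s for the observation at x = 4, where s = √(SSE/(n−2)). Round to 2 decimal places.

0.00

x=1: ŷ = -20 + 2·1 = -18; r = -18.5 − (-18) = -0.5
x=4: ŷ = -20 + 2·4 = -12; r = -12 − (-12) = 0
x=6: ŷ = -20 + 2·6 = -8; r = -7 − (-8) = 1
x=8: ŷ = -20 + 2·8 = -4; r = -5.5 − (-4) = -1.5
x=9: ŷ = -20 + 2·9 = -2; r = -0.5 − (-2) = 1.5
x=12: ŷ = -20 + 2·12 = 4; r = 5 − 4 = 1
x=13: ŷ = -20 + 2·13 = 6; r = 4 − 6 = -2
x=14: ŷ = -20 + 2·14 = 8; r = 8.5 − 8 = 0.5
SSE = 0.25 + 0 + 1 + 2.25 + 2.25 + 1 + 4 + 0.25 = 11
s = √(11/6) = 1.35401
r/s = 0 / 1.35401 = 0.00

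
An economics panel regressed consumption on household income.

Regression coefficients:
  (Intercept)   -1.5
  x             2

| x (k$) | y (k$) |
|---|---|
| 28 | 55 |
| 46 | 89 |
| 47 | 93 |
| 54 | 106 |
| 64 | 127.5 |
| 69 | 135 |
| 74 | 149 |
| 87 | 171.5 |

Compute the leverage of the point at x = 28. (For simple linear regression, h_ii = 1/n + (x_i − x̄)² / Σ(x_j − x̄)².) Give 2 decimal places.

x̄ = (28 + 46 + 47 + 54 + 64 + 69 + 74 + 87)/8 = 58.625
Σ(x − x̄)² = 937.891 + 159.391 + 135.141 + 21.3906 + 28.8906 + 107.641 + 236.391 + 805.141 = 2431.88
h = 1/8 + (-30.625)²/2431.88 = 0.125 + 0.385666 = 0.51

h = 0.51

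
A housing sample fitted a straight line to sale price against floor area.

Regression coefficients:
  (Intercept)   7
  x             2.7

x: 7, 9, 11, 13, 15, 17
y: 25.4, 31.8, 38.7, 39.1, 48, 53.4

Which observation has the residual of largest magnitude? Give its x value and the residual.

x = 13, e = -3

x=7: ŷ = 7 + 2.7·7 = 25.9; e = 25.4 − 25.9 = -0.5
x=9: ŷ = 7 + 2.7·9 = 31.3; e = 31.8 − 31.3 = 0.5
x=11: ŷ = 7 + 2.7·11 = 36.7; e = 38.7 − 36.7 = 2
x=13: ŷ = 7 + 2.7·13 = 42.1; e = 39.1 − 42.1 = -3
x=15: ŷ = 7 + 2.7·15 = 47.5; e = 48 − 47.5 = 0.5
x=17: ŷ = 7 + 2.7·17 = 52.9; e = 53.4 − 52.9 = 0.5
Largest |e| is 3 at x = 13, residual -3.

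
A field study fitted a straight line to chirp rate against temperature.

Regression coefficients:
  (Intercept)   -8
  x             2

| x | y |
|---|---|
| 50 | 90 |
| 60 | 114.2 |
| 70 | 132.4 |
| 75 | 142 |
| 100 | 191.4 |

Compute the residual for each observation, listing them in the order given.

-2, 2.2, 0.4, 0, -0.6

x=50: ŷ = -8 + 2·50 = 92; e = 90 − 92 = -2
x=60: ŷ = -8 + 2·60 = 112; e = 114.2 − 112 = 2.2
x=70: ŷ = -8 + 2·70 = 132; e = 132.4 − 132 = 0.4
x=75: ŷ = -8 + 2·75 = 142; e = 142 − 142 = 0
x=100: ŷ = -8 + 2·100 = 192; e = 191.4 − 192 = -0.6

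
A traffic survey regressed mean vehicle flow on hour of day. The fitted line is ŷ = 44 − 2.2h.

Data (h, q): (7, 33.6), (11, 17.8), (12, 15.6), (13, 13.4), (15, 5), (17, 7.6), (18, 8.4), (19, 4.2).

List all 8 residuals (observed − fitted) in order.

h=7: ŷ = 44 − 2.2·7 = 28.6; r = 33.6 − 28.6 = 5
h=11: ŷ = 44 − 2.2·11 = 19.8; r = 17.8 − 19.8 = -2
h=12: ŷ = 44 − 2.2·12 = 17.6; r = 15.6 − 17.6 = -2
h=13: ŷ = 44 − 2.2·13 = 15.4; r = 13.4 − 15.4 = -2
h=15: ŷ = 44 − 2.2·15 = 11; r = 5 − 11 = -6
h=17: ŷ = 44 − 2.2·17 = 6.6; r = 7.6 − 6.6 = 1
h=18: ŷ = 44 − 2.2·18 = 4.4; r = 8.4 − 4.4 = 4
h=19: ŷ = 44 − 2.2·19 = 2.2; r = 4.2 − 2.2 = 2

5, -2, -2, -2, -6, 1, 4, 2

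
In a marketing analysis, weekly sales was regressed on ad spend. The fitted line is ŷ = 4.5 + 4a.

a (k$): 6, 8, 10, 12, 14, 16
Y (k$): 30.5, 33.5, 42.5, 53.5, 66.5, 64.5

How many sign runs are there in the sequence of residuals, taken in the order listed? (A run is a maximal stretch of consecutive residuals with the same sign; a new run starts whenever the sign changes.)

4 runs

a=6: ŷ = 4.5 + 4·6 = 28.5; r = 30.5 − 28.5 = 2
a=8: ŷ = 4.5 + 4·8 = 36.5; r = 33.5 − 36.5 = -3
a=10: ŷ = 4.5 + 4·10 = 44.5; r = 42.5 − 44.5 = -2
a=12: ŷ = 4.5 + 4·12 = 52.5; r = 53.5 − 52.5 = 1
a=14: ŷ = 4.5 + 4·14 = 60.5; r = 66.5 − 60.5 = 6
a=16: ŷ = 4.5 + 4·16 = 68.5; r = 64.5 − 68.5 = -4
Signs: + − − + + −
Runs: +×1, −×2, +×2, −×1 → 4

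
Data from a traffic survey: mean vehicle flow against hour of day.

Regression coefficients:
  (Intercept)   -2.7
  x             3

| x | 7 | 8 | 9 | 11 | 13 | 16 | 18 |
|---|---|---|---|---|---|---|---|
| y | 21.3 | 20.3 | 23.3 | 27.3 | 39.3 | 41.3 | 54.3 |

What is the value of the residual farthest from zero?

x=7: ŷ = -2.7 + 3·7 = 18.3; e = 21.3 − 18.3 = 3
x=8: ŷ = -2.7 + 3·8 = 21.3; e = 20.3 − 21.3 = -1
x=9: ŷ = -2.7 + 3·9 = 24.3; e = 23.3 − 24.3 = -1
x=11: ŷ = -2.7 + 3·11 = 30.3; e = 27.3 − 30.3 = -3
x=13: ŷ = -2.7 + 3·13 = 36.3; e = 39.3 − 36.3 = 3
x=16: ŷ = -2.7 + 3·16 = 45.3; e = 41.3 − 45.3 = -4
x=18: ŷ = -2.7 + 3·18 = 51.3; e = 54.3 − 51.3 = 3
Largest |e| is 4 at x = 16, residual -4.

e = -4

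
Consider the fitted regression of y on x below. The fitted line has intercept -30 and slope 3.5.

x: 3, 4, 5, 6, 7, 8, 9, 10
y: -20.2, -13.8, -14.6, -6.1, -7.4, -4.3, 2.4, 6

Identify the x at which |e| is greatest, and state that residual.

x = 6, e = 2.9

x=3: ŷ = -30 + 3.5·3 = -19.5; e = -20.2 − (-19.5) = -0.7
x=4: ŷ = -30 + 3.5·4 = -16; e = -13.8 − (-16) = 2.2
x=5: ŷ = -30 + 3.5·5 = -12.5; e = -14.6 − (-12.5) = -2.1
x=6: ŷ = -30 + 3.5·6 = -9; e = -6.1 − (-9) = 2.9
x=7: ŷ = -30 + 3.5·7 = -5.5; e = -7.4 − (-5.5) = -1.9
x=8: ŷ = -30 + 3.5·8 = -2; e = -4.3 − (-2) = -2.3
x=9: ŷ = -30 + 3.5·9 = 1.5; e = 2.4 − 1.5 = 0.9
x=10: ŷ = -30 + 3.5·10 = 5; e = 6 − 5 = 1
Largest |e| is 2.9 at x = 6, residual 2.9.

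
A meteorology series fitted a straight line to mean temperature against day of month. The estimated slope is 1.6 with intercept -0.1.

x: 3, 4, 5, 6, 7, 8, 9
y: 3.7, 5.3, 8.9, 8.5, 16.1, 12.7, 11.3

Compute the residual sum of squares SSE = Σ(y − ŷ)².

SSE = 38

x=3: ŷ = -0.1 + 1.6·3 = 4.7; r = 3.7 − 4.7 = -1
x=4: ŷ = -0.1 + 1.6·4 = 6.3; r = 5.3 − 6.3 = -1
x=5: ŷ = -0.1 + 1.6·5 = 7.9; r = 8.9 − 7.9 = 1
x=6: ŷ = -0.1 + 1.6·6 = 9.5; r = 8.5 − 9.5 = -1
x=7: ŷ = -0.1 + 1.6·7 = 11.1; r = 16.1 − 11.1 = 5
x=8: ŷ = -0.1 + 1.6·8 = 12.7; r = 12.7 − 12.7 = 0
x=9: ŷ = -0.1 + 1.6·9 = 14.3; r = 11.3 − 14.3 = -3
SSE = 1 + 1 + 1 + 1 + 25 + 0 + 9 = 38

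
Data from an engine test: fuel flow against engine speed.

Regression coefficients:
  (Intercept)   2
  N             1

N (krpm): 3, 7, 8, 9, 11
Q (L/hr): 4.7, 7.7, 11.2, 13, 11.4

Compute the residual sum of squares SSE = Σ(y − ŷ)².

N=3: Q̂ = 2 + 3 = 5; e = 4.7 − 5 = -0.3
N=7: Q̂ = 2 + 7 = 9; e = 7.7 − 9 = -1.3
N=8: Q̂ = 2 + 8 = 10; e = 11.2 − 10 = 1.2
N=9: Q̂ = 2 + 9 = 11; e = 13 − 11 = 2
N=11: Q̂ = 2 + 11 = 13; e = 11.4 − 13 = -1.6
SSE = 0.09 + 1.69 + 1.44 + 4 + 2.56 = 9.78

SSE = 9.78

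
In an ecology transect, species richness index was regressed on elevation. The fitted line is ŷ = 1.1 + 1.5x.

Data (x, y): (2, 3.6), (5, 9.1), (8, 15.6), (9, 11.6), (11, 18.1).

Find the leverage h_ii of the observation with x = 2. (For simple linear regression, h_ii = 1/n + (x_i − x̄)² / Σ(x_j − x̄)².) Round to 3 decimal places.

x̄ = (2 + 5 + 8 + 9 + 11)/5 = 7
Σ(x − x̄)² = 25 + 4 + 1 + 4 + 16 = 50
h = 1/5 + (-5)²/50 = 0.2 + 0.5 = 0.700

h = 0.700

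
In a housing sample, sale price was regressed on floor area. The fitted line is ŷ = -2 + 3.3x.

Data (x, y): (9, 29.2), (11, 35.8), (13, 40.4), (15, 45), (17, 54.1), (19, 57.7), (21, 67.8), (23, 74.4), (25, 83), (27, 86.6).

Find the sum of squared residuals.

SSE = 27

x=9: ŷ = -2 + 3.3·9 = 27.7; e = 29.2 − 27.7 = 1.5
x=11: ŷ = -2 + 3.3·11 = 34.3; e = 35.8 − 34.3 = 1.5
x=13: ŷ = -2 + 3.3·13 = 40.9; e = 40.4 − 40.9 = -0.5
x=15: ŷ = -2 + 3.3·15 = 47.5; e = 45 − 47.5 = -2.5
x=17: ŷ = -2 + 3.3·17 = 54.1; e = 54.1 − 54.1 = 0
x=19: ŷ = -2 + 3.3·19 = 60.7; e = 57.7 − 60.7 = -3
x=21: ŷ = -2 + 3.3·21 = 67.3; e = 67.8 − 67.3 = 0.5
x=23: ŷ = -2 + 3.3·23 = 73.9; e = 74.4 − 73.9 = 0.5
x=25: ŷ = -2 + 3.3·25 = 80.5; e = 83 − 80.5 = 2.5
x=27: ŷ = -2 + 3.3·27 = 87.1; e = 86.6 − 87.1 = -0.5
SSE = 2.25 + 2.25 + 0.25 + 6.25 + 0 + 9 + 0.25 + 0.25 + 6.25 + 0.25 = 27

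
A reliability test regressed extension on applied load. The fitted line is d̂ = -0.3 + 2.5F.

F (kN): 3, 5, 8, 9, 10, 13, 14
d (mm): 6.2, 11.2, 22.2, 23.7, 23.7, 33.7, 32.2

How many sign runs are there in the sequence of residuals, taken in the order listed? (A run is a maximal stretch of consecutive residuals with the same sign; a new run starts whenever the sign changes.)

F=3: d̂ = -0.3 + 2.5·3 = 7.2; e = 6.2 − 7.2 = -1
F=5: d̂ = -0.3 + 2.5·5 = 12.2; e = 11.2 − 12.2 = -1
F=8: d̂ = -0.3 + 2.5·8 = 19.7; e = 22.2 − 19.7 = 2.5
F=9: d̂ = -0.3 + 2.5·9 = 22.2; e = 23.7 − 22.2 = 1.5
F=10: d̂ = -0.3 + 2.5·10 = 24.7; e = 23.7 − 24.7 = -1
F=13: d̂ = -0.3 + 2.5·13 = 32.2; e = 33.7 − 32.2 = 1.5
F=14: d̂ = -0.3 + 2.5·14 = 34.7; e = 32.2 − 34.7 = -2.5
Signs: − − + + − + −
Runs: −×2, +×2, −×1, +×1, −×1 → 5

5 runs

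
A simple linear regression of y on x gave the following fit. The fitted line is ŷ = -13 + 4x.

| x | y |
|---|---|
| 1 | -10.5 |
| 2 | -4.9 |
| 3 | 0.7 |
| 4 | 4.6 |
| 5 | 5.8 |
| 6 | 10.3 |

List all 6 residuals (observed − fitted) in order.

-1.5, 0.1, 1.7, 1.6, -1.2, -0.7

x=1: ŷ = -13 + 4·1 = -9; e = -10.5 − (-9) = -1.5
x=2: ŷ = -13 + 4·2 = -5; e = -4.9 − (-5) = 0.1
x=3: ŷ = -13 + 4·3 = -1; e = 0.7 − (-1) = 1.7
x=4: ŷ = -13 + 4·4 = 3; e = 4.6 − 3 = 1.6
x=5: ŷ = -13 + 4·5 = 7; e = 5.8 − 7 = -1.2
x=6: ŷ = -13 + 4·6 = 11; e = 10.3 − 11 = -0.7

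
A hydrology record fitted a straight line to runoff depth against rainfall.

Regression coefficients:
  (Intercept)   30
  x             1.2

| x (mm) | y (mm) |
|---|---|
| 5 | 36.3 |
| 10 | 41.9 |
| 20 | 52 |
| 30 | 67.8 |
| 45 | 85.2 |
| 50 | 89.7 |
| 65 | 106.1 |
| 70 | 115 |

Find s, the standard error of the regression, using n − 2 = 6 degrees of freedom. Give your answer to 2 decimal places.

x=5: ŷ = 30 + 1.2·5 = 36; r = 36.3 − 36 = 0.3
x=10: ŷ = 30 + 1.2·10 = 42; r = 41.9 − 42 = -0.1
x=20: ŷ = 30 + 1.2·20 = 54; r = 52 − 54 = -2
x=30: ŷ = 30 + 1.2·30 = 66; r = 67.8 − 66 = 1.8
x=45: ŷ = 30 + 1.2·45 = 84; r = 85.2 − 84 = 1.2
x=50: ŷ = 30 + 1.2·50 = 90; r = 89.7 − 90 = -0.3
x=65: ŷ = 30 + 1.2·65 = 108; r = 106.1 − 108 = -1.9
x=70: ŷ = 30 + 1.2·70 = 114; r = 115 − 114 = 1
SSE = 0.09 + 0.01 + 4 + 3.24 + 1.44 + 0.09 + 3.61 + 1 = 13.48
s = √(13.48/6) = √2.24667 ≈ 1.50

s = 1.50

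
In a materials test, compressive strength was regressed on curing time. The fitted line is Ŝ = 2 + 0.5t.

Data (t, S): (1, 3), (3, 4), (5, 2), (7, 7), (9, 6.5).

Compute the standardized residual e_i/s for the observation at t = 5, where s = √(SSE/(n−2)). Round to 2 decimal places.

-1.44

t=1: Ŝ = 2 + 0.5·1 = 2.5; e = 3 − 2.5 = 0.5
t=3: Ŝ = 2 + 0.5·3 = 3.5; e = 4 − 3.5 = 0.5
t=5: Ŝ = 2 + 0.5·5 = 4.5; e = 2 − 4.5 = -2.5
t=7: Ŝ = 2 + 0.5·7 = 5.5; e = 7 − 5.5 = 1.5
t=9: Ŝ = 2 + 0.5·9 = 6.5; e = 6.5 − 6.5 = 0
SSE = 0.25 + 0.25 + 6.25 + 2.25 + 0 = 9
s = √(9/3) = 1.73205
e/s = -2.5 / 1.73205 = -1.44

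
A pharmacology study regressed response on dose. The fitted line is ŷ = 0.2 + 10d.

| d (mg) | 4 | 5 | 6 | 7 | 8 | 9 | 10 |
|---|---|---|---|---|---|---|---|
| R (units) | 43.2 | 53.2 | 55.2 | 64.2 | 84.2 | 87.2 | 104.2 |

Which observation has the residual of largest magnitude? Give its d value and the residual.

d = 7, e = -6

d=4: ŷ = 0.2 + 10·4 = 40.2; e = 43.2 − 40.2 = 3
d=5: ŷ = 0.2 + 10·5 = 50.2; e = 53.2 − 50.2 = 3
d=6: ŷ = 0.2 + 10·6 = 60.2; e = 55.2 − 60.2 = -5
d=7: ŷ = 0.2 + 10·7 = 70.2; e = 64.2 − 70.2 = -6
d=8: ŷ = 0.2 + 10·8 = 80.2; e = 84.2 − 80.2 = 4
d=9: ŷ = 0.2 + 10·9 = 90.2; e = 87.2 − 90.2 = -3
d=10: ŷ = 0.2 + 10·10 = 100.2; e = 104.2 − 100.2 = 4
Largest |e| is 6 at d = 7, residual -6.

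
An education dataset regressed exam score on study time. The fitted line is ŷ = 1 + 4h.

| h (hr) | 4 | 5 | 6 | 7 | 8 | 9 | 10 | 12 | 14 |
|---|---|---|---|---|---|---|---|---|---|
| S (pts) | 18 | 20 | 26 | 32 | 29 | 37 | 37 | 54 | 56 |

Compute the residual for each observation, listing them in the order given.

1, -1, 1, 3, -4, 0, -4, 5, -1

h=4: ŷ = 1 + 4·4 = 17; r = 18 − 17 = 1
h=5: ŷ = 1 + 4·5 = 21; r = 20 − 21 = -1
h=6: ŷ = 1 + 4·6 = 25; r = 26 − 25 = 1
h=7: ŷ = 1 + 4·7 = 29; r = 32 − 29 = 3
h=8: ŷ = 1 + 4·8 = 33; r = 29 − 33 = -4
h=9: ŷ = 1 + 4·9 = 37; r = 37 − 37 = 0
h=10: ŷ = 1 + 4·10 = 41; r = 37 − 41 = -4
h=12: ŷ = 1 + 4·12 = 49; r = 54 − 49 = 5
h=14: ŷ = 1 + 4·14 = 57; r = 56 − 57 = -1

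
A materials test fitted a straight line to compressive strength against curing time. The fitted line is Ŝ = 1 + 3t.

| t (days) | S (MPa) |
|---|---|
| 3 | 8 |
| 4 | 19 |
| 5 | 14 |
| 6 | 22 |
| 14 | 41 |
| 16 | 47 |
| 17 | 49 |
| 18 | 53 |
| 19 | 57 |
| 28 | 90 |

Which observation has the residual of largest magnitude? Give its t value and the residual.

t = 4, e = 6

t=3: Ŝ = 1 + 3·3 = 10; e = 8 − 10 = -2
t=4: Ŝ = 1 + 3·4 = 13; e = 19 − 13 = 6
t=5: Ŝ = 1 + 3·5 = 16; e = 14 − 16 = -2
t=6: Ŝ = 1 + 3·6 = 19; e = 22 − 19 = 3
t=14: Ŝ = 1 + 3·14 = 43; e = 41 − 43 = -2
t=16: Ŝ = 1 + 3·16 = 49; e = 47 − 49 = -2
t=17: Ŝ = 1 + 3·17 = 52; e = 49 − 52 = -3
t=18: Ŝ = 1 + 3·18 = 55; e = 53 − 55 = -2
t=19: Ŝ = 1 + 3·19 = 58; e = 57 − 58 = -1
t=28: Ŝ = 1 + 3·28 = 85; e = 90 − 85 = 5
Largest |e| is 6 at t = 4, residual 6.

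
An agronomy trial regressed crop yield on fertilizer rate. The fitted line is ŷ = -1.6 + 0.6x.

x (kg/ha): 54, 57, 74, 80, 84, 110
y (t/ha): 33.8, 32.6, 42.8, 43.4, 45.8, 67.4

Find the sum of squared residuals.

x=54: ŷ = -1.6 + 0.6·54 = 30.8; e = 33.8 − 30.8 = 3
x=57: ŷ = -1.6 + 0.6·57 = 32.6; e = 32.6 − 32.6 = 0
x=74: ŷ = -1.6 + 0.6·74 = 42.8; e = 42.8 − 42.8 = 0
x=80: ŷ = -1.6 + 0.6·80 = 46.4; e = 43.4 − 46.4 = -3
x=84: ŷ = -1.6 + 0.6·84 = 48.8; e = 45.8 − 48.8 = -3
x=110: ŷ = -1.6 + 0.6·110 = 64.4; e = 67.4 − 64.4 = 3
SSE = 9 + 0 + 0 + 9 + 9 + 9 = 36

SSE = 36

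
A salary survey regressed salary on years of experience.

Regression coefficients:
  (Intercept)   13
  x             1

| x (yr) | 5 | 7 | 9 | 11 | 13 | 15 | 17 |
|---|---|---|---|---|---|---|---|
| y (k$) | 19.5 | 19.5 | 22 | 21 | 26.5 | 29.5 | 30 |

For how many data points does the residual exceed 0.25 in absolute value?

x=5: ŷ = 13 + 5 = 18; e = 19.5 − 18 = 1.5
x=7: ŷ = 13 + 7 = 20; e = 19.5 − 20 = -0.5
x=9: ŷ = 13 + 9 = 22; e = 22 − 22 = 0
x=11: ŷ = 13 + 11 = 24; e = 21 − 24 = -3
x=13: ŷ = 13 + 13 = 26; e = 26.5 − 26 = 0.5
x=15: ŷ = 13 + 15 = 28; e = 29.5 − 28 = 1.5
x=17: ŷ = 13 + 17 = 30; e = 30 − 30 = 0
|e| > 0.25: x=5 (|e|=1.5), x=7 (|e|=0.5), x=11 (|e|=3), x=13 (|e|=0.5), x=15 (|e|=1.5) → 5

5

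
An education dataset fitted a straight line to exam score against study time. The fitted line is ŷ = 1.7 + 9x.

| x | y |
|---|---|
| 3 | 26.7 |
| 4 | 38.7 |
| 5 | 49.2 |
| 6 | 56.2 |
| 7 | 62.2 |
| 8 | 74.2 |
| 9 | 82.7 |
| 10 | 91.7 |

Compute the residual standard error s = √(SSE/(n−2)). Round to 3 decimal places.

x=3: ŷ = 1.7 + 9·3 = 28.7; r = 26.7 − 28.7 = -2
x=4: ŷ = 1.7 + 9·4 = 37.7; r = 38.7 − 37.7 = 1
x=5: ŷ = 1.7 + 9·5 = 46.7; r = 49.2 − 46.7 = 2.5
x=6: ŷ = 1.7 + 9·6 = 55.7; r = 56.2 − 55.7 = 0.5
x=7: ŷ = 1.7 + 9·7 = 64.7; r = 62.2 − 64.7 = -2.5
x=8: ŷ = 1.7 + 9·8 = 73.7; r = 74.2 − 73.7 = 0.5
x=9: ŷ = 1.7 + 9·9 = 82.7; r = 82.7 − 82.7 = 0
x=10: ŷ = 1.7 + 9·10 = 91.7; r = 91.7 − 91.7 = 0
SSE = 4 + 1 + 6.25 + 0.25 + 6.25 + 0.25 + 0 + 0 = 18
s = √(18/6) = √3 ≈ 1.732

s = 1.732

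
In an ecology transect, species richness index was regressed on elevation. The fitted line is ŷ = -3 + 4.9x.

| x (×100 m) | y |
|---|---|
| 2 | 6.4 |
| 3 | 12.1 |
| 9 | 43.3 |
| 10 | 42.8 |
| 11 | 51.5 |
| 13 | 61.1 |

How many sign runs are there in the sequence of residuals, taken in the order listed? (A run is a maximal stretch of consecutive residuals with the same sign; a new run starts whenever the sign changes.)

x=2: ŷ = -3 + 4.9·2 = 6.8; e = 6.4 − 6.8 = -0.4
x=3: ŷ = -3 + 4.9·3 = 11.7; e = 12.1 − 11.7 = 0.4
x=9: ŷ = -3 + 4.9·9 = 41.1; e = 43.3 − 41.1 = 2.2
x=10: ŷ = -3 + 4.9·10 = 46; e = 42.8 − 46 = -3.2
x=11: ŷ = -3 + 4.9·11 = 50.9; e = 51.5 − 50.9 = 0.6
x=13: ŷ = -3 + 4.9·13 = 60.7; e = 61.1 − 60.7 = 0.4
Signs: − + + − + +
Runs: −×1, +×2, −×1, +×2 → 4

4 runs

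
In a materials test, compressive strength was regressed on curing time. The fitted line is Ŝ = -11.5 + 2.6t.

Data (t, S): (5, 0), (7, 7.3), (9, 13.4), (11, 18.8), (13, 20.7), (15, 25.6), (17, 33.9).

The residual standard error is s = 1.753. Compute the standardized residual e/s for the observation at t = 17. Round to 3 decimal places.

0.685

Ŝ = -11.5 + 2.6·17 = 32.7
e = 33.9 − 32.7 = 1.2
e/s = 1.2 / 1.753 = 0.685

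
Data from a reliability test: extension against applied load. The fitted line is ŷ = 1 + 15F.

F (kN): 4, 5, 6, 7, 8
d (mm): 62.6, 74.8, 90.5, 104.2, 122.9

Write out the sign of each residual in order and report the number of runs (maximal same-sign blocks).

3 runs

F=4: ŷ = 1 + 15·4 = 61; e = 62.6 − 61 = 1.6
F=5: ŷ = 1 + 15·5 = 76; e = 74.8 − 76 = -1.2
F=6: ŷ = 1 + 15·6 = 91; e = 90.5 − 91 = -0.5
F=7: ŷ = 1 + 15·7 = 106; e = 104.2 − 106 = -1.8
F=8: ŷ = 1 + 15·8 = 121; e = 122.9 − 121 = 1.9
Signs: + − − − +
Runs: +×1, −×3, +×1 → 3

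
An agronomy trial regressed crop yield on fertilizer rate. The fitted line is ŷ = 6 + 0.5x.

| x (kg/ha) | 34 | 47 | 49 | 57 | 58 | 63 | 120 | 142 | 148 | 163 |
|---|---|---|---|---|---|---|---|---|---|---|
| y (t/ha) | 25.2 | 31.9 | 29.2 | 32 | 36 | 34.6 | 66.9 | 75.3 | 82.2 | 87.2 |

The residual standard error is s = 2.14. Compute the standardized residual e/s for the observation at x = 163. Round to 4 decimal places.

ŷ = 6 + 0.5·163 = 87.5
e = 87.2 − 87.5 = -0.3
e/s = -0.3 / 2.14 = -0.1402

-0.1402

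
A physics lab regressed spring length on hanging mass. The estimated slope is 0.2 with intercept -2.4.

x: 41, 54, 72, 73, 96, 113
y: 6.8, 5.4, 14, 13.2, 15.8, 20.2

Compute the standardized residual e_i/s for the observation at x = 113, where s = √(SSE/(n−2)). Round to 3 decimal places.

x=41: ŷ = -2.4 + 0.2·41 = 5.8; e = 6.8 − 5.8 = 1
x=54: ŷ = -2.4 + 0.2·54 = 8.4; e = 5.4 − 8.4 = -3
x=72: ŷ = -2.4 + 0.2·72 = 12; e = 14 − 12 = 2
x=73: ŷ = -2.4 + 0.2·73 = 12.2; e = 13.2 − 12.2 = 1
x=96: ŷ = -2.4 + 0.2·96 = 16.8; e = 15.8 − 16.8 = -1
x=113: ŷ = -2.4 + 0.2·113 = 20.2; e = 20.2 − 20.2 = 0
SSE = 1 + 9 + 4 + 1 + 1 + 0 = 16
s = √(16/4) = 2
e/s = 0 / 2 = 0.000

0.000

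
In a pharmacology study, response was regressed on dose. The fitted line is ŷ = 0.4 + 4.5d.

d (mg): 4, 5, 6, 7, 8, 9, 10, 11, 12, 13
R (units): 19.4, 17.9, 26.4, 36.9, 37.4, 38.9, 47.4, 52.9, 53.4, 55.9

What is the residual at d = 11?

e = 3

ŷ = 0.4 + 4.5·11 = 49.9
e = 52.9 − 49.9 = 3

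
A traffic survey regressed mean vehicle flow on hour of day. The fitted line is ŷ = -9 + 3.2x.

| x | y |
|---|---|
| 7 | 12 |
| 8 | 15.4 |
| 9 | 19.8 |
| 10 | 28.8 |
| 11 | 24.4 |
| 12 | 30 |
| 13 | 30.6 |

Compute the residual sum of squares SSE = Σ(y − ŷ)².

x=7: ŷ = -9 + 3.2·7 = 13.4; r = 12 − 13.4 = -1.4
x=8: ŷ = -9 + 3.2·8 = 16.6; r = 15.4 − 16.6 = -1.2
x=9: ŷ = -9 + 3.2·9 = 19.8; r = 19.8 − 19.8 = 0
x=10: ŷ = -9 + 3.2·10 = 23; r = 28.8 − 23 = 5.8
x=11: ŷ = -9 + 3.2·11 = 26.2; r = 24.4 − 26.2 = -1.8
x=12: ŷ = -9 + 3.2·12 = 29.4; r = 30 − 29.4 = 0.6
x=13: ŷ = -9 + 3.2·13 = 32.6; r = 30.6 − 32.6 = -2
SSE = 1.96 + 1.44 + 0 + 33.64 + 3.24 + 0.36 + 4 = 44.64

SSE = 44.64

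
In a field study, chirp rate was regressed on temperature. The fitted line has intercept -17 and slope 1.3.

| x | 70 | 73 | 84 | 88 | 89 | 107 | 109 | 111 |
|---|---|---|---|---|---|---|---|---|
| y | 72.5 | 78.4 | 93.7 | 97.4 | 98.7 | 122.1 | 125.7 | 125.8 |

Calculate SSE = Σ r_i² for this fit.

SSE = 8

x=70: ŷ = -17 + 1.3·70 = 74; r = 72.5 − 74 = -1.5
x=73: ŷ = -17 + 1.3·73 = 77.9; r = 78.4 − 77.9 = 0.5
x=84: ŷ = -17 + 1.3·84 = 92.2; r = 93.7 − 92.2 = 1.5
x=88: ŷ = -17 + 1.3·88 = 97.4; r = 97.4 − 97.4 = 0
x=89: ŷ = -17 + 1.3·89 = 98.7; r = 98.7 − 98.7 = 0
x=107: ŷ = -17 + 1.3·107 = 122.1; r = 122.1 − 122.1 = 0
x=109: ŷ = -17 + 1.3·109 = 124.7; r = 125.7 − 124.7 = 1
x=111: ŷ = -17 + 1.3·111 = 127.3; r = 125.8 − 127.3 = -1.5
SSE = 2.25 + 0.25 + 2.25 + 0 + 0 + 0 + 1 + 2.25 = 8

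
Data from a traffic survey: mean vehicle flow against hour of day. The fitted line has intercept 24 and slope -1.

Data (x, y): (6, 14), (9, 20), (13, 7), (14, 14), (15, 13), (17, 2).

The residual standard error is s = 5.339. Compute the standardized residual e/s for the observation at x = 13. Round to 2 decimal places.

-0.75

ŷ = 24 − 13 = 11
e = 7 − 11 = -4
e/s = -4 / 5.339 = -0.75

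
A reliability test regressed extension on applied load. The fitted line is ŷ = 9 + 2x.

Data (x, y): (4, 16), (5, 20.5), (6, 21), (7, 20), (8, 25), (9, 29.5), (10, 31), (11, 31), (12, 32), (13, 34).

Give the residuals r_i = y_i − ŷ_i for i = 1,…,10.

x=4: ŷ = 9 + 2·4 = 17; r = 16 − 17 = -1
x=5: ŷ = 9 + 2·5 = 19; r = 20.5 − 19 = 1.5
x=6: ŷ = 9 + 2·6 = 21; r = 21 − 21 = 0
x=7: ŷ = 9 + 2·7 = 23; r = 20 − 23 = -3
x=8: ŷ = 9 + 2·8 = 25; r = 25 − 25 = 0
x=9: ŷ = 9 + 2·9 = 27; r = 29.5 − 27 = 2.5
x=10: ŷ = 9 + 2·10 = 29; r = 31 − 29 = 2
x=11: ŷ = 9 + 2·11 = 31; r = 31 − 31 = 0
x=12: ŷ = 9 + 2·12 = 33; r = 32 − 33 = -1
x=13: ŷ = 9 + 2·13 = 35; r = 34 − 35 = -1

-1, 1.5, 0, -3, 0, 2.5, 2, 0, -1, -1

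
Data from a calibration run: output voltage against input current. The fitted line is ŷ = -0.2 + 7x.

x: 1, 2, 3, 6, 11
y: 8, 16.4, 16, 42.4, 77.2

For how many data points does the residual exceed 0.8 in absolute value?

x=1: ŷ = -0.2 + 7·1 = 6.8; r = 8 − 6.8 = 1.2
x=2: ŷ = -0.2 + 7·2 = 13.8; r = 16.4 − 13.8 = 2.6
x=3: ŷ = -0.2 + 7·3 = 20.8; r = 16 − 20.8 = -4.8
x=6: ŷ = -0.2 + 7·6 = 41.8; r = 42.4 − 41.8 = 0.6
x=11: ŷ = -0.2 + 7·11 = 76.8; r = 77.2 − 76.8 = 0.4
|r| > 0.8: x=1 (|r|=1.2), x=2 (|r|=2.6), x=3 (|r|=4.8) → 3

3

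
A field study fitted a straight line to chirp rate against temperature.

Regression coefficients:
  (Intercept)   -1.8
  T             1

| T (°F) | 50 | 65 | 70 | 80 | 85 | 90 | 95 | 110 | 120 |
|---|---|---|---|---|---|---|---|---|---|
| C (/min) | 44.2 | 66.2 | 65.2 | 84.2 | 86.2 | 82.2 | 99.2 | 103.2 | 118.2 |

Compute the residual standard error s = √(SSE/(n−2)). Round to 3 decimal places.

s = 5.014

T=50: ŷ = -1.8 + 50 = 48.2; r = 44.2 − 48.2 = -4
T=65: ŷ = -1.8 + 65 = 63.2; r = 66.2 − 63.2 = 3
T=70: ŷ = -1.8 + 70 = 68.2; r = 65.2 − 68.2 = -3
T=80: ŷ = -1.8 + 80 = 78.2; r = 84.2 − 78.2 = 6
T=85: ŷ = -1.8 + 85 = 83.2; r = 86.2 − 83.2 = 3
T=90: ŷ = -1.8 + 90 = 88.2; r = 82.2 − 88.2 = -6
T=95: ŷ = -1.8 + 95 = 93.2; r = 99.2 − 93.2 = 6
T=110: ŷ = -1.8 + 110 = 108.2; r = 103.2 − 108.2 = -5
T=120: ŷ = -1.8 + 120 = 118.2; r = 118.2 − 118.2 = 0
SSE = 16 + 9 + 9 + 36 + 9 + 36 + 36 + 25 + 0 = 176
s = √(176/7) = √25.1429 ≈ 5.014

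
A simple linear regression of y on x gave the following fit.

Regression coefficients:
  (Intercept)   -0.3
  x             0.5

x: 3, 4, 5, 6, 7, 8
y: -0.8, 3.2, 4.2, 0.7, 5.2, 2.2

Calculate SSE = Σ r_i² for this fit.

x=3: ŷ = -0.3 + 0.5·3 = 1.2; r = -0.8 − 1.2 = -2
x=4: ŷ = -0.3 + 0.5·4 = 1.7; r = 3.2 − 1.7 = 1.5
x=5: ŷ = -0.3 + 0.5·5 = 2.2; r = 4.2 − 2.2 = 2
x=6: ŷ = -0.3 + 0.5·6 = 2.7; r = 0.7 − 2.7 = -2
x=7: ŷ = -0.3 + 0.5·7 = 3.2; r = 5.2 − 3.2 = 2
x=8: ŷ = -0.3 + 0.5·8 = 3.7; r = 2.2 − 3.7 = -1.5
SSE = 4 + 2.25 + 4 + 4 + 4 + 2.25 = 20.5

SSE = 20.5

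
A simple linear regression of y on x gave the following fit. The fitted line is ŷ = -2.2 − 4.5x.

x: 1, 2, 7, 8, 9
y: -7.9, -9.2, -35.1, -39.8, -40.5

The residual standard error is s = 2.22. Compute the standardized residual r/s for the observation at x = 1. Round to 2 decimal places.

ŷ = -2.2 − 4.5·1 = -6.7
r = -7.9 − (-6.7) = -1.2
r/s = -1.2 / 2.22 = -0.54

-0.54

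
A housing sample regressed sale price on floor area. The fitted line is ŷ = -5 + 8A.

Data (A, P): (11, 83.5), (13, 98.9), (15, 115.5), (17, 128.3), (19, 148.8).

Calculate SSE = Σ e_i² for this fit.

A=11: ŷ = -5 + 8·11 = 83; e = 83.5 − 83 = 0.5
A=13: ŷ = -5 + 8·13 = 99; e = 98.9 − 99 = -0.1
A=15: ŷ = -5 + 8·15 = 115; e = 115.5 − 115 = 0.5
A=17: ŷ = -5 + 8·17 = 131; e = 128.3 − 131 = -2.7
A=19: ŷ = -5 + 8·19 = 147; e = 148.8 − 147 = 1.8
SSE = 0.25 + 0.01 + 0.25 + 7.29 + 3.24 = 11.04

SSE = 11.04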